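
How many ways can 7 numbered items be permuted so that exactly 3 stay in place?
Choose the 3 fixed points C(7,3) = 35, derange the rest: !4 = Σ_{j=0}^{4} (-1)^j·4!/j! = 24 - 24 + 12 - 4 + 1 = 9. Product = 35 × 9 = 315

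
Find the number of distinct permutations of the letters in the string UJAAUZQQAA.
10! / (1! × 1! × 2! × 2! × 4!) = 37800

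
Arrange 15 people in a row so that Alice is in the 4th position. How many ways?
Fix one position: (15-1)! = 87178291200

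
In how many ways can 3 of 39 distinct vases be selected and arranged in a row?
P(39,3) = 39!/(39-3)! = 54834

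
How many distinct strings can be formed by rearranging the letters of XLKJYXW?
7! / (1! × 2! × 1! × 1! × 1! × 1!) = 2520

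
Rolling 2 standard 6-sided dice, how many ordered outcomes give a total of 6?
Coefficient of x^6 in (x + x² + ... + x^6)^2. By inclusion-exclusion on dice exceeding 6: Σ_j (-1)^j C(2,j)·C(6-1-6j, 1) = C(2,0)·C(5,1) = 1·5 = 5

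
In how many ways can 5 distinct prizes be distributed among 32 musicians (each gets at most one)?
P(32,5) = 32!/(32-5)! = 24165120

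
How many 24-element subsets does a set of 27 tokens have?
C(27,24) = 27!/(24!×3!) = 2925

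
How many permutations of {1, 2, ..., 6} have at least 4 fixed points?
Exactly j fixed points: C(6,j)·!(6-j); sum over j ≥ 4 (derangement numbers via !m = (m-1)·(!(m-1) + !(m-2)): !0..!2 = 1, 0, 1). Σ_{j=4}^{6} C(6,j)·!(6-j) = C(6,4)·!2 + C(6,5)·!1 + C(6,6)·!0 = 15·1 + 6·0 + 1·1 = 16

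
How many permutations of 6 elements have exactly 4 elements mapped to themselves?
Choose the 4 fixed points C(6,4) = 15, derange the rest: !2 = Σ_{j=0}^{2} (-1)^j·2!/j! = 2 - 2 + 1 = 1. Product = 15 × 1 = 15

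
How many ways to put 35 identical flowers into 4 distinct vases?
C(35+4-1, 4-1) = C(38, 3) = 8436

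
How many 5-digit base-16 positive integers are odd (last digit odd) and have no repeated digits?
Last∈{1,3,5,7,9,11,13,15}. Last=0: 0. Last nonzero: 8×14×P(14,3) = 244608. Total = 244608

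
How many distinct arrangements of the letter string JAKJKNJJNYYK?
12! / (2! × 4! × 2! × 1! × 3!) = 831600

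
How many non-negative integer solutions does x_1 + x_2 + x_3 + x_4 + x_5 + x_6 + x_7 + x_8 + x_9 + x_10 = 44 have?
C(44+10-1, 10-1) = C(53, 9) = 4431613550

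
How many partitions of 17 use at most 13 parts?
By conjugation, equals partitions of 17 into parts ≤ 13. Let r_j(i) = number of partitions of i into parts ≤ j, for i = 0..17. r_1(i) = 1 for all i; r_j(i) = r_{j-1}(i) + r_j(i-j). Rows j = 2..13: ≤2: 1 1 2 2 3 3 4 4 5 5 6 6 7 7 8 8 9 9; ≤3: 1 1 2 3 4 5 7 8 10 12 14 16 19 21 24 27 30 33; ≤4: 1 1 2 3 5 6 9 11 15 18 23 27 34 39 47 54 64 72; ≤5: 1 1 2 3 5 7 10 13 18 23 30 37 47 57 70 84 101 119; ≤6: 1 1 2 3 5 7 11 14 20 26 35 44 58 71 90 110 136 163; ≤7: 1 1 2 3 5 7 11 15 21 28 38 49 65 82 105 131 164 201; ≤8: 1 1 2 3 5 7 11 15 22 29 40 52 70 89 116 146 186 230; ≤9: 1 1 2 3 5 7 11 15 22 30 41 54 73 94 123 157 201 252; ≤10: 1 1 2 3 5 7 11 15 22 30 42 55 75 97 128 164 212 267; ≤11: 1 1 2 3 5 7 11 15 22 30 42 56 76 99 131 169 219 278; ≤12: 1 1 2 3 5 7 11 15 22 30 42 56 77 100 133 172 224 285; ≤13: 1 1 2 3 5 7 11 15 22 30 42 56 77 101 134 174 227 290. r_13(17) = 290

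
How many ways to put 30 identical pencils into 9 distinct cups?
C(30+9-1, 9-1) = C(38, 8) = 48903492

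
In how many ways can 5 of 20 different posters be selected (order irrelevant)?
C(20,5) = 20!/(5!×15!) = 15504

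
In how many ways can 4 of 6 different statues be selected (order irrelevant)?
C(6,4) = 6!/(4!×2!) = 15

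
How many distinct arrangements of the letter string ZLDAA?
5! / (1! × 1! × 2! × 1!) = 60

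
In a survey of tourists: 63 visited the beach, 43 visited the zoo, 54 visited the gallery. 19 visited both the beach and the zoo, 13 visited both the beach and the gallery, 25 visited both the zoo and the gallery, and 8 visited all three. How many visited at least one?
|A∪B∪C| = 63+43+54-19-13-25+8 = 111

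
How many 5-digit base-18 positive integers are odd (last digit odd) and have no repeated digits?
Last∈{1,3,5,7,9,11,13,15,17}. Last=0: 0. Last nonzero: 9×16×P(16,3) = 483840. Total = 483840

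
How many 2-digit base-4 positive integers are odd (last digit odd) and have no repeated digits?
Last∈{1,3}. Last=0: 0. Last nonzero: 2×2×P(2,0) = 4. Total = 4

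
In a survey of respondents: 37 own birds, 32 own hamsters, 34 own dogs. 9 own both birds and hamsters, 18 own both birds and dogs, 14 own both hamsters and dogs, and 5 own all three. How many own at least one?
|A∪B∪C| = 37+32+34-9-18-14+5 = 67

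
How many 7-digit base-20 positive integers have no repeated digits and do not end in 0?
Last digit: 19 nonzero choices. First digit: 18 (nonzero, ≠last). Middle 5: P(18,5) = 1028160. Total = 351630720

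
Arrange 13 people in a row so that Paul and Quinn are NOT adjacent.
Total - adjacent = 13! - (13-1)!×2 = 6227020800 - 958003200 = 5269017600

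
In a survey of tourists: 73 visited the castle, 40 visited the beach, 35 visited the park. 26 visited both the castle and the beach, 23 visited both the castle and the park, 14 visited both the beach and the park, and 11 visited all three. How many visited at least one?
|A∪B∪C| = 73+40+35-26-23-14+11 = 96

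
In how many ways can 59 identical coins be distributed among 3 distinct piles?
C(59+3-1, 3-1) = C(61, 2) = 1830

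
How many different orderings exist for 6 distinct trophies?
6! = 720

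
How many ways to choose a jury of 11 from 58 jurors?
C(58,11) = 58!/(11!×47!) = 227692286640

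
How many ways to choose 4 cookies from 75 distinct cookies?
C(75,4) = 75!/(4!×71!) = 1215450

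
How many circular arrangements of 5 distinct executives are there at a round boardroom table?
Circular: fix one position, arrange the rest. (5-1)! = 24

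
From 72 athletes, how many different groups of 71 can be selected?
C(72,71) = 72!/(71!×1!) = 72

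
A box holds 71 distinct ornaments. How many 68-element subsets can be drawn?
C(71,68) = 71!/(68!×3!) = 57155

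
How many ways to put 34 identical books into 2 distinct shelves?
C(34+2-1, 2-1) = C(35, 1) = 35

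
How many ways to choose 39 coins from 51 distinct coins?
C(51,39) = 51!/(39!×12!) = 158753389900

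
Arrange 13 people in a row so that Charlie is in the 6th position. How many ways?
Fix one position: (13-1)! = 479001600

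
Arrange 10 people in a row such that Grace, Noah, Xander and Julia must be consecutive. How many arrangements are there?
Treat the 4 as one block: (10-4+1)! × 4! = 5040 × 24 = 120960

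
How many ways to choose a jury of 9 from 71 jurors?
C(71,9) = 71!/(9!×62!) = 74473879480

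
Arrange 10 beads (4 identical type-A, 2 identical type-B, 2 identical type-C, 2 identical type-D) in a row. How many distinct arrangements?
10! / (4! × 2! × 2! × 2!) = 18900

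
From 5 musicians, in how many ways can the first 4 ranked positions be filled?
P(5,4) = 5!/(5-4)! = 120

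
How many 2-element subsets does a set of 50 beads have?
C(50,2) = 50!/(2!×48!) = 1225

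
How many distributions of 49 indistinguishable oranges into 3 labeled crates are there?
C(49+3-1, 3-1) = C(51, 2) = 1275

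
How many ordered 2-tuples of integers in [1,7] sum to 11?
Coefficient of x^11 in (x + x² + ... + x^7)^2. By inclusion-exclusion on dice exceeding 7: Σ_j (-1)^j C(2,j)·C(11-1-7j, 1) = C(2,0)·C(10,1) - C(2,1)·C(3,1) = 1·10 - 2·3 = 4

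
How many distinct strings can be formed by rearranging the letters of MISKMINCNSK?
11! / (2! × 2! × 2! × 1! × 2! × 2!) = 1247400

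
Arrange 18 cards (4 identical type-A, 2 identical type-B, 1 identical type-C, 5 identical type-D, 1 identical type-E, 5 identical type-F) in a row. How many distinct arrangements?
18! / (4! × 2! × 1! × 5! × 1! × 5!) = 9262693440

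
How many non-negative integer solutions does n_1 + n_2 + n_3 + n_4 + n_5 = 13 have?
C(13+5-1, 5-1) = C(17, 4) = 2380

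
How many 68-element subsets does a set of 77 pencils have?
C(77,68) = 77!/(68!×9!) = 161322559475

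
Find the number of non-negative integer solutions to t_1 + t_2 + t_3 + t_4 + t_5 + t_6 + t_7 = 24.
C(24+7-1, 7-1) = C(30, 6) = 593775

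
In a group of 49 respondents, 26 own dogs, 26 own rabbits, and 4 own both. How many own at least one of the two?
|A∪B| = |A| + |B| - |A∩B| = 26 + 26 - 4 = 48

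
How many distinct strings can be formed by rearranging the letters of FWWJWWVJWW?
10! / (1! × 6! × 2! × 1!) = 2520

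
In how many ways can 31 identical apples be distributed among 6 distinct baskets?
C(31+6-1, 6-1) = C(36, 5) = 376992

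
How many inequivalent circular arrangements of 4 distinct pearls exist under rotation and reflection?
(4-1)!/2 = 6/2 = 3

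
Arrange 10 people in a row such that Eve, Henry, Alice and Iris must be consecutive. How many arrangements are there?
Treat the 4 as one block: (10-4+1)! × 4! = 5040 × 24 = 120960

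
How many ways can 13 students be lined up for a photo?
13! = 6227020800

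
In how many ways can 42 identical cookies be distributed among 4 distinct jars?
C(42+4-1, 4-1) = C(45, 3) = 14190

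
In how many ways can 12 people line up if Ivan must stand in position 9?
Fix one position: (12-1)! = 39916800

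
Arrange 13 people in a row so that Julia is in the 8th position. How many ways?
Fix one position: (13-1)! = 479001600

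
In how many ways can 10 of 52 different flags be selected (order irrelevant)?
C(52,10) = 52!/(10!×42!) = 15820024220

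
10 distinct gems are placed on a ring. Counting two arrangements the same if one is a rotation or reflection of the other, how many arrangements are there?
(10-1)!/2 = 362880/2 = 181440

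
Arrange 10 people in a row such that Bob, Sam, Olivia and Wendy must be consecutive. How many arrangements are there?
Treat the 4 as one block: (10-4+1)! × 4! = 5040 × 24 = 120960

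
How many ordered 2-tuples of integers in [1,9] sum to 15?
Coefficient of x^15 in (x + x² + ... + x^9)^2. By inclusion-exclusion on dice exceeding 9: Σ_j (-1)^j C(2,j)·C(15-1-9j, 1) = C(2,0)·C(14,1) - C(2,1)·C(5,1) = 1·14 - 2·5 = 4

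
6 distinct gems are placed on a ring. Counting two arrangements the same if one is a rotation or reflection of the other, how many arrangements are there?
(6-1)!/2 = 120/2 = 60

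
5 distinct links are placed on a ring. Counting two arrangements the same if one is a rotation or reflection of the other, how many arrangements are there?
(5-1)!/2 = 24/2 = 12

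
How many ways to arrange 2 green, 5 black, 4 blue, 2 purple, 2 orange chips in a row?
15! / (2! × 5! × 4! × 2! × 2!) = 56756700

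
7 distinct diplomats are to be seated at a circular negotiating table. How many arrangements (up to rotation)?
Circular: fix one position, arrange the rest. (7-1)! = 720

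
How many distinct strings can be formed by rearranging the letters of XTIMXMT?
7! / (1! × 2! × 2! × 2!) = 630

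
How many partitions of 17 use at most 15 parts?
By conjugation, equals partitions of 17 into parts ≤ 15. Let r_j(i) = number of partitions of i into parts ≤ j, for i = 0..17. r_1(i) = 1 for all i; r_j(i) = r_{j-1}(i) + r_j(i-j). Rows j = 2..15: ≤2: 1 1 2 2 3 3 4 4 5 5 6 6 7 7 8 8 9 9; ≤3: 1 1 2 3 4 5 7 8 10 12 14 16 19 21 24 27 30 33; ≤4: 1 1 2 3 5 6 9 11 15 18 23 27 34 39 47 54 64 72; ≤5: 1 1 2 3 5 7 10 13 18 23 30 37 47 57 70 84 101 119; ≤6: 1 1 2 3 5 7 11 14 20 26 35 44 58 71 90 110 136 163; ≤7: 1 1 2 3 5 7 11 15 21 28 38 49 65 82 105 131 164 201; ≤8: 1 1 2 3 5 7 11 15 22 29 40 52 70 89 116 146 186 230; ≤9: 1 1 2 3 5 7 11 15 22 30 41 54 73 94 123 157 201 252; ≤10: 1 1 2 3 5 7 11 15 22 30 42 55 75 97 128 164 212 267; ≤11: 1 1 2 3 5 7 11 15 22 30 42 56 76 99 131 169 219 278; ≤12: 1 1 2 3 5 7 11 15 22 30 42 56 77 100 133 172 224 285; ≤13: 1 1 2 3 5 7 11 15 22 30 42 56 77 101 134 174 227 290; ≤14: 1 1 2 3 5 7 11 15 22 30 42 56 77 101 135 175 229 293; ≤15: 1 1 2 3 5 7 11 15 22 30 42 56 77 101 135 176 230 295. r_15(17) = 295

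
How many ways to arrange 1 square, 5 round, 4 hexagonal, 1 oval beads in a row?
11! / (1! × 5! × 4! × 1!) = 13860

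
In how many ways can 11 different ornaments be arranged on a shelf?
11! = 39916800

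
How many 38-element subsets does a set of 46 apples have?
C(46,38) = 46!/(38!×8!) = 260932815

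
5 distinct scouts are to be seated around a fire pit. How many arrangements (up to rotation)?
Circular: fix one position, arrange the rest. (5-1)! = 24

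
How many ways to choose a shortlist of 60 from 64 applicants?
C(64,60) = 64!/(60!×4!) = 635376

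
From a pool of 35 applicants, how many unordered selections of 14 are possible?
C(35,14) = 35!/(14!×21!) = 2319959400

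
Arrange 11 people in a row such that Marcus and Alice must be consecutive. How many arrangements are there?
Treat the 2 as one block: (11-2+1)! × 2! = 3628800 × 2 = 7257600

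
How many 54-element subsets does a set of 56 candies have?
C(56,54) = 56!/(54!×2!) = 1540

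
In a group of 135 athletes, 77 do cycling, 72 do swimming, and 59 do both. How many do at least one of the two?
|A∪B| = |A| + |B| - |A∩B| = 77 + 72 - 59 = 90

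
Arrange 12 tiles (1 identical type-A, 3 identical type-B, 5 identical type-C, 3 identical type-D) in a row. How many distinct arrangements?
12! / (1! × 3! × 5! × 3!) = 110880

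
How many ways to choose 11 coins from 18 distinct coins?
C(18,11) = 18!/(11!×7!) = 31824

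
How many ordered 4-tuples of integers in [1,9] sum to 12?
Coefficient of x^12 in (x + x² + ... + x^9)^4. By inclusion-exclusion on dice exceeding 9: Σ_j (-1)^j C(4,j)·C(12-1-9j, 3) = C(4,0)·C(11,3) = 1·165 = 165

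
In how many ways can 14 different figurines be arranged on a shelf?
14! = 87178291200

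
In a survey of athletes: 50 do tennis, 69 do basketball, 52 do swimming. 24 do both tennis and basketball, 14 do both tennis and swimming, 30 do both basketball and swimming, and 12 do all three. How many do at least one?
|A∪B∪C| = 50+69+52-24-14-30+12 = 115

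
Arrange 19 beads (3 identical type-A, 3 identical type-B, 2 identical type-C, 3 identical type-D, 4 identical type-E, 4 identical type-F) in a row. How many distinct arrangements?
19! / (3! × 3! × 2! × 3! × 4! × 4!) = 488864376000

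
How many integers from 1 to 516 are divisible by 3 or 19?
⌊516/3⌋ + ⌊516/19⌋ - ⌊516/57⌋ = 172 + 27 - 9 = 190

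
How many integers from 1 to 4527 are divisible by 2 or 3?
⌊4527/2⌋ + ⌊4527/3⌋ - ⌊4527/6⌋ = 2263 + 1509 - 754 = 3018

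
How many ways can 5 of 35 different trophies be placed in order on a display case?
P(35,5) = 35!/(35-5)! = 38955840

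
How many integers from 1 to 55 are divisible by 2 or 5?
⌊55/2⌋ + ⌊55/5⌋ - ⌊55/10⌋ = 27 + 11 - 5 = 33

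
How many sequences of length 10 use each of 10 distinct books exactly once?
10! = 3628800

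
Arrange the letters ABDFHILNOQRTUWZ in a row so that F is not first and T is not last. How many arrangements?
By inclusion-exclusion: 15! - 2×(15-1)! + (15-2)! = 1307674368000 - 174356582400 + 6227020800 = 1139544806400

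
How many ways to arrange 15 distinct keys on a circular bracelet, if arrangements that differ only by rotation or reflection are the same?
(15-1)!/2 = 87178291200/2 = 43589145600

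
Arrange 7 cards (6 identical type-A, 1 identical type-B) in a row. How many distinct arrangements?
7! / (6! × 1!) = 7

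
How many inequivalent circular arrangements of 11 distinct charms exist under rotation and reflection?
(11-1)!/2 = 3628800/2 = 1814400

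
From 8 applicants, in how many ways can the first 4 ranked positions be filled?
P(8,4) = 8!/(8-4)! = 1680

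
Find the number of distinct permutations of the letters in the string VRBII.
5! / (1! × 1! × 2! × 1!) = 60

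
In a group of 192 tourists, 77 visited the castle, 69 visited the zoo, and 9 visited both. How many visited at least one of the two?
|A∪B| = |A| + |B| - |A∩B| = 77 + 69 - 9 = 137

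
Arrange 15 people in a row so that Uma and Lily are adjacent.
Treat as block: (15-1)! × 2! = 87178291200 × 2 = 174356582400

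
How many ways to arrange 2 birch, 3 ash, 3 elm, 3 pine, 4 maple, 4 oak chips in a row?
19! / (2! × 3! × 3! × 3! × 4! × 4!) = 488864376000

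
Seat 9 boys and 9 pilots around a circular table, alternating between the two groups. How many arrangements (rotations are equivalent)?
Fix one of the boys: (9-1)! ways for the remaining boys, × 9! ways for the pilots = 40320 × 362880 = 14631321600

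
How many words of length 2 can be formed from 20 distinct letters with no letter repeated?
P(20,2) = 20!/(20-2)! = 380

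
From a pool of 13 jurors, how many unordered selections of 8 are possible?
C(13,8) = 13!/(8!×5!) = 1287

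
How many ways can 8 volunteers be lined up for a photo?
8! = 40320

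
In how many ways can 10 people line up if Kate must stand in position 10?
Fix one position: (10-1)! = 362880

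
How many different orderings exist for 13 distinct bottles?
13! = 6227020800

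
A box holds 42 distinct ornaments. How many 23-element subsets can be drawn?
C(42,23) = 42!/(23!×19!) = 446775310800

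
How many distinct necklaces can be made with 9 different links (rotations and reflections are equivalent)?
(9-1)!/2 = 40320/2 = 20160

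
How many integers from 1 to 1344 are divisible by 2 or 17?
⌊1344/2⌋ + ⌊1344/17⌋ - ⌊1344/34⌋ = 672 + 79 - 39 = 712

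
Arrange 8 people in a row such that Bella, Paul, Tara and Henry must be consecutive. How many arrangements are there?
Treat the 4 as one block: (8-4+1)! × 4! = 120 × 24 = 2880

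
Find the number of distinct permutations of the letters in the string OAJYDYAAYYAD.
12! / (4! × 1! × 2! × 4! × 1!) = 415800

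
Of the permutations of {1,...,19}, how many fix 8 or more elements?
Exactly j fixed points: C(19,j)·!(19-j); sum over j ≥ 8 (derangement numbers via !m = (m-1)·(!(m-1) + !(m-2)): !0..!11 = 1, 0, 1, 2, 9, 44, 265, 1854, 14833, 133496, 1334961, 14684570). Σ_{j=8}^{19} C(19,j)·!(19-j) = C(19,8)·!11 + C(19,9)·!10 + C(19,10)·!9 + C(19,11)·!8 + C(19,12)·!7 + C(19,13)·!6 + C(19,14)·!5 + C(19,15)·!4 + C(19,16)·!3 + C(19,17)·!2 + C(19,18)·!1 + C(19,19)·!0 = 75582·14684570 + 92378·1334961 + 92378·133496 + 75582·14833 + 50388·1854 + 27132·265 + 11628·44 + 3876·9 + 969·2 + 171·1 + 19·0 + 1·1 = 1246764556250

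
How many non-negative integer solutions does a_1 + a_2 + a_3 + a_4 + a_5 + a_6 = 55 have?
C(55+6-1, 6-1) = C(60, 5) = 5461512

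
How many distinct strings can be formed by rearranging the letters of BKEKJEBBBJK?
11! / (2! × 4! × 2! × 3!) = 69300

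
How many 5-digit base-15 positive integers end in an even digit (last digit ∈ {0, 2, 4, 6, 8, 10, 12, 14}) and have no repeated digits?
Last∈{0,2,4,6,8,10,12,14}. Last=0: 24024. Last nonzero: 7×13×P(13,3) = 156156. Total = 180180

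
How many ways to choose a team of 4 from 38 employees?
C(38,4) = 38!/(4!×34!) = 73815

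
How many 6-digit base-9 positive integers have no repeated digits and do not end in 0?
Last digit: 8 nonzero choices. First digit: 7 (nonzero, ≠last). Middle 4: P(7,4) = 840. Total = 47040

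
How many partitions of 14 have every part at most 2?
Let r_j(i) = number of partitions of i into parts ≤ j, for i = 0..14. r_1(i) = 1 for all i; r_j(i) = r_{j-1}(i) + r_j(i-j). Rows j = 2..2: ≤2: 1 1 2 2 3 3 4 4 5 5 6 6 7 7 8. r_2(14) = 8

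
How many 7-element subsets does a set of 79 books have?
C(79,7) = 79!/(7!×72!) = 2898753715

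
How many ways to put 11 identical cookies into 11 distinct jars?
C(11+11-1, 11-1) = C(21, 10) = 352716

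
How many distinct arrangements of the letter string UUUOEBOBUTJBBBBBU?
17! / (1! × 5! × 1! × 1! × 7! × 2!) = 294053760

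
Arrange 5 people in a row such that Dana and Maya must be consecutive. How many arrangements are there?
Treat the 2 as one block: (5-2+1)! × 2! = 24 × 2 = 48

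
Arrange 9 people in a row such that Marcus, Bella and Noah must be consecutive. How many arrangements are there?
Treat the 3 as one block: (9-3+1)! × 3! = 5040 × 6 = 30240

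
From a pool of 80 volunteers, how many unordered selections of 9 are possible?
C(80,9) = 80!/(9!×71!) = 231900297200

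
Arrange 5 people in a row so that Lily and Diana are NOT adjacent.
Total - adjacent = 5! - (5-1)!×2 = 120 - 48 = 72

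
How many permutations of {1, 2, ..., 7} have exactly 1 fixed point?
Choose the 1 fixed point C(7,1) = 7, derange the rest: !6 = Σ_{j=0}^{6} (-1)^j·6!/j! = 720 - 720 + 360 - 120 + 30 - 6 + 1 = 265. Product = 7 × 265 = 1855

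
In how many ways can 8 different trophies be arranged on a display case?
8! = 40320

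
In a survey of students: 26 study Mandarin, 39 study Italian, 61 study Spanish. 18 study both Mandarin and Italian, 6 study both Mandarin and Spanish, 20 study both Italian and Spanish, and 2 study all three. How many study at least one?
|A∪B∪C| = 26+39+61-18-6-20+2 = 84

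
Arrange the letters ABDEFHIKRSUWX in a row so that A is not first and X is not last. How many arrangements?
By inclusion-exclusion: 13! - 2×(13-1)! + (13-2)! = 6227020800 - 958003200 + 39916800 = 5308934400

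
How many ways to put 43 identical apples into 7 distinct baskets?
C(43+7-1, 7-1) = C(49, 6) = 13983816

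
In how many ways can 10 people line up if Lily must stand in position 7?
Fix one position: (10-1)! = 362880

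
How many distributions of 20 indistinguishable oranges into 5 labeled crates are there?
C(20+5-1, 5-1) = C(24, 4) = 10626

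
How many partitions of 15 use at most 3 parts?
By conjugation, equals partitions of 15 into parts ≤ 3. Let r_j(i) = number of partitions of i into parts ≤ j, for i = 0..15. r_1(i) = 1 for all i; r_j(i) = r_{j-1}(i) + r_j(i-j). Rows j = 2..3: ≤2: 1 1 2 2 3 3 4 4 5 5 6 6 7 7 8 8; ≤3: 1 1 2 3 4 5 7 8 10 12 14 16 19 21 24 27. r_3(15) = 27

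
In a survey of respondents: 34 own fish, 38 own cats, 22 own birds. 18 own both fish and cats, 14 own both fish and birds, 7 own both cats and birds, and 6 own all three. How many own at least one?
|A∪B∪C| = 34+38+22-18-14-7+6 = 61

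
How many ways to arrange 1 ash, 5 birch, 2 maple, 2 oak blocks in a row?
10! / (1! × 5! × 2! × 2!) = 7560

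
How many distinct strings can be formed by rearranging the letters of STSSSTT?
7! / (3! × 4!) = 35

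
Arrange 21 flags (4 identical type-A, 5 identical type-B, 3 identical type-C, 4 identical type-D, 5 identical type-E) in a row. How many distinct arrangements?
21! / (4! × 5! × 3! × 4! × 5!) = 1026615189600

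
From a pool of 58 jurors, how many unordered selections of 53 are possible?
C(58,53) = 58!/(53!×5!) = 4582116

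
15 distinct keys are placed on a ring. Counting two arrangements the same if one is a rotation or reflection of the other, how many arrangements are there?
(15-1)!/2 = 87178291200/2 = 43589145600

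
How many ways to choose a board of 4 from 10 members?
C(10,4) = 10!/(4!×6!) = 210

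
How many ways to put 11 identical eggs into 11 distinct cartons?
C(11+11-1, 11-1) = C(21, 10) = 352716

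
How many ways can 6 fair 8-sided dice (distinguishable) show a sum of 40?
Coefficient of x^40 in (x + x² + ... + x^8)^6. By inclusion-exclusion on dice exceeding 8: Σ_j (-1)^j C(6,j)·C(40-1-8j, 5) = C(6,0)·C(39,5) - C(6,1)·C(31,5) + C(6,2)·C(23,5) - C(6,3)·C(15,5) + C(6,4)·C(7,5) = 1·575757 - 6·169911 + 15·33649 - 20·3003 + 15·21 = 1281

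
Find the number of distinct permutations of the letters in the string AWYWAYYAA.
9! / (2! × 3! × 4!) = 1260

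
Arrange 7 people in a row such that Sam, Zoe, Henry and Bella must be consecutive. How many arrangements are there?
Treat the 4 as one block: (7-4+1)! × 4! = 24 × 24 = 576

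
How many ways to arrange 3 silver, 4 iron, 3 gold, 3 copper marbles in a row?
13! / (3! × 4! × 3! × 3!) = 1201200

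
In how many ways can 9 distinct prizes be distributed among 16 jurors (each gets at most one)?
P(16,9) = 16!/(16-9)! = 4151347200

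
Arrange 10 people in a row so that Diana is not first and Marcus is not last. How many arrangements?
By inclusion-exclusion: 10! - 2×(10-1)! + (10-2)! = 3628800 - 725760 + 40320 = 2943360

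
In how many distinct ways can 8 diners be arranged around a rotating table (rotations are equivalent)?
Circular: fix one position, arrange the rest. (8-1)! = 5040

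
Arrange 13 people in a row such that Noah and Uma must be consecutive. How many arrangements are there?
Treat the 2 as one block: (13-2+1)! × 2! = 479001600 × 2 = 958003200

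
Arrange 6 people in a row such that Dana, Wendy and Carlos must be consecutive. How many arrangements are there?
Treat the 3 as one block: (6-3+1)! × 3! = 24 × 6 = 144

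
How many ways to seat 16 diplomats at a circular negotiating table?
Circular: fix one position, arrange the rest. (16-1)! = 1307674368000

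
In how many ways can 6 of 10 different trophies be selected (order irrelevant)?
C(10,6) = 10!/(6!×4!) = 210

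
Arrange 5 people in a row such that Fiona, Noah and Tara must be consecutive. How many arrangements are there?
Treat the 3 as one block: (5-3+1)! × 3! = 6 × 6 = 36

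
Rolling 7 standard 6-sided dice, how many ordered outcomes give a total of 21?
Coefficient of x^21 in (x + x² + ... + x^6)^7. By inclusion-exclusion on dice exceeding 6: Σ_j (-1)^j C(7,j)·C(21-1-6j, 6) = C(7,0)·C(20,6) - C(7,1)·C(14,6) + C(7,2)·C(8,6) = 1·38760 - 7·3003 + 21·28 = 18327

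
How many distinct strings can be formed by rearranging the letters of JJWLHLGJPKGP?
12! / (2! × 2! × 1! × 3! × 1! × 1! × 2!) = 9979200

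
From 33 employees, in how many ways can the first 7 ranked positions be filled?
P(33,7) = 33!/(33-7)! = 21531121920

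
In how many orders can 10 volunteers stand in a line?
10! = 3628800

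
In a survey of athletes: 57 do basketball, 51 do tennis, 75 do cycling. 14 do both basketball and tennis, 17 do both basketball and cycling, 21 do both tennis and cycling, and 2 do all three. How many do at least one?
|A∪B∪C| = 57+51+75-14-17-21+2 = 133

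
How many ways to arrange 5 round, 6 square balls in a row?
11! / (5! × 6!) = 462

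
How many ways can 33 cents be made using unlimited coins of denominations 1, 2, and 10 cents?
Coefficient of x^33 in 1/(1-x^1) · 1/(1-x^2) · 1/(1-x^10). Case on j = number of 10-cent coins (j = 0..3); remainder r = 33 - 10j is made from {1,2} in ⌊r/2⌋+1 ways. r = 33, 23, 13, 3 → 17 + 12 + 7 + 2 = 38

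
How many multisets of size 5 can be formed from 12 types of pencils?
C(5+12-1, 12-1) = C(16, 11) = 4368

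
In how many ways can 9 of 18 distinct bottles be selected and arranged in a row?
P(18,9) = 18!/(18-9)! = 17643225600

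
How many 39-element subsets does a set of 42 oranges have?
C(42,39) = 42!/(39!×3!) = 11480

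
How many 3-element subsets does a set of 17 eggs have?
C(17,3) = 17!/(3!×14!) = 680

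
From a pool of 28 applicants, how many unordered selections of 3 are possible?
C(28,3) = 28!/(3!×25!) = 3276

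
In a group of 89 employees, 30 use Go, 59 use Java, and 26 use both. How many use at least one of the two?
|A∪B| = |A| + |B| - |A∩B| = 30 + 59 - 26 = 63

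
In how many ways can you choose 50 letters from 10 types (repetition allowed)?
C(50+10-1, 10-1) = C(59, 9) = 12565671261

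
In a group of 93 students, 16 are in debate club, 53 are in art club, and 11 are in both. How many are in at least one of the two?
|A∪B| = |A| + |B| - |A∩B| = 16 + 53 - 11 = 58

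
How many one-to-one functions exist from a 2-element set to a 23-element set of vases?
P(23,2) = 23!/(23-2)! = 506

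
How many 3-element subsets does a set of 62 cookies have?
C(62,3) = 62!/(3!×59!) = 37820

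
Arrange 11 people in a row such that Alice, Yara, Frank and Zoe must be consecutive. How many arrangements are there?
Treat the 4 as one block: (11-4+1)! × 4! = 40320 × 24 = 967680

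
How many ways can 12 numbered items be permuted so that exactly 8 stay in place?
Choose the 8 fixed points C(12,8) = 495, derange the rest: !4 = Σ_{j=0}^{4} (-1)^j·4!/j! = 24 - 24 + 12 - 4 + 1 = 9. Product = 495 × 9 = 4455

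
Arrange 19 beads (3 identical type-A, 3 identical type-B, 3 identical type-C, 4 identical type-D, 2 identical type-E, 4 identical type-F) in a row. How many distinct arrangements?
19! / (3! × 3! × 3! × 4! × 2! × 4!) = 488864376000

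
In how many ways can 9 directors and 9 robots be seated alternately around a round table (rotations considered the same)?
Fix one of the directors: (9-1)! ways for the remaining directors, × 9! ways for the robots = 40320 × 362880 = 14631321600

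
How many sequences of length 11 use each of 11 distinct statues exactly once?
11! = 39916800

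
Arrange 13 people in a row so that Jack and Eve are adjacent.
Treat as block: (13-1)! × 2! = 479001600 × 2 = 958003200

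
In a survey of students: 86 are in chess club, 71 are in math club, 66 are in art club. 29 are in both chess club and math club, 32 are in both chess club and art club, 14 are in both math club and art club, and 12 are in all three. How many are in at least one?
|A∪B∪C| = 86+71+66-29-32-14+12 = 160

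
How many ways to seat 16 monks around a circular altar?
Circular: fix one position, arrange the rest. (16-1)! = 1307674368000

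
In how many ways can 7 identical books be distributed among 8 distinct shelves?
C(7+8-1, 8-1) = C(14, 7) = 3432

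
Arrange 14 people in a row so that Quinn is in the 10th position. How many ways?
Fix one position: (14-1)! = 6227020800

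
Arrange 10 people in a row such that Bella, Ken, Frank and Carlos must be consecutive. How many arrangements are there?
Treat the 4 as one block: (10-4+1)! × 4! = 5040 × 24 = 120960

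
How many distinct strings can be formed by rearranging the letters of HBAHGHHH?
8! / (5! × 1! × 1! × 1!) = 336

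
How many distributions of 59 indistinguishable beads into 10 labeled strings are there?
C(59+10-1, 10-1) = C(68, 9) = 49280065120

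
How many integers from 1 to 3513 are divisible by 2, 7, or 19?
⌊3513/2⌋+⌊3513/7⌋+⌊3513/19⌋ - ⌊3513/14⌋-⌊3513/38⌋-⌊3513/133⌋ + ⌊3513/266⌋ = 1756+501+184 - 250-92-26 + 13 = 2086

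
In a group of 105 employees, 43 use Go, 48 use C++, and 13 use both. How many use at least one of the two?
|A∪B| = |A| + |B| - |A∩B| = 43 + 48 - 13 = 78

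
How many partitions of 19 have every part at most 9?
Let r_j(i) = number of partitions of i into parts ≤ j, for i = 0..19. r_1(i) = 1 for all i; r_j(i) = r_{j-1}(i) + r_j(i-j). Rows j = 2..9: ≤2: 1 1 2 2 3 3 4 4 5 5 6 6 7 7 8 8 9 9 10 10; ≤3: 1 1 2 3 4 5 7 8 10 12 14 16 19 21 24 27 30 33 37 40; ≤4: 1 1 2 3 5 6 9 11 15 18 23 27 34 39 47 54 64 72 84 94; ≤5: 1 1 2 3 5 7 10 13 18 23 30 37 47 57 70 84 101 119 141 164; ≤6: 1 1 2 3 5 7 11 14 20 26 35 44 58 71 90 110 136 163 199 235; ≤7: 1 1 2 3 5 7 11 15 21 28 38 49 65 82 105 131 164 201 248 300; ≤8: 1 1 2 3 5 7 11 15 22 29 40 52 70 89 116 146 186 230 288 352; ≤9: 1 1 2 3 5 7 11 15 22 30 41 54 73 94 123 157 201 252 318 393. r_9(19) = 393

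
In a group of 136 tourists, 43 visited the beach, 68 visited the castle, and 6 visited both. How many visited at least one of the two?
|A∪B| = |A| + |B| - |A∩B| = 43 + 68 - 6 = 105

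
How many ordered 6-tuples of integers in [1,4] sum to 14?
Coefficient of x^14 in (x + x² + ... + x^4)^6. By inclusion-exclusion on dice exceeding 4: Σ_j (-1)^j C(6,j)·C(14-1-4j, 5) = C(6,0)·C(13,5) - C(6,1)·C(9,5) + C(6,2)·C(5,5) = 1·1287 - 6·126 + 15·1 = 546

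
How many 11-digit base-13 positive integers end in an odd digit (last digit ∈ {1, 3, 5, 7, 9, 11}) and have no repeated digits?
Last∈{1,3,5,7,9,11}. Last=0: 0. Last nonzero: 6×11×P(11,9) = 1317254400. Total = 1317254400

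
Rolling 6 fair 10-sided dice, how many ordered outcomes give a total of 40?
Coefficient of x^40 in (x + x² + ... + x^10)^6. By inclusion-exclusion on dice exceeding 10: Σ_j (-1)^j C(6,j)·C(40-1-10j, 5) = C(6,0)·C(39,5) - C(6,1)·C(29,5) + C(6,2)·C(19,5) - C(6,3)·C(9,5) = 1·575757 - 6·118755 + 15·11628 - 20·126 = 35127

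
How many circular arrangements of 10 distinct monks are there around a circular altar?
Circular: fix one position, arrange the rest. (10-1)! = 362880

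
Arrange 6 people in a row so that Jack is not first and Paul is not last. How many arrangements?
By inclusion-exclusion: 6! - 2×(6-1)! + (6-2)! = 720 - 240 + 24 = 504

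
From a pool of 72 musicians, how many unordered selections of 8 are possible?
C(72,8) = 72!/(8!×64!) = 11969016345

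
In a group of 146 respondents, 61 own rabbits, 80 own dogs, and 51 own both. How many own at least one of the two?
|A∪B| = |A| + |B| - |A∩B| = 61 + 80 - 51 = 90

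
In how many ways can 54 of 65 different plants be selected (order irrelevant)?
C(65,54) = 65!/(54!×11!) = 895068996640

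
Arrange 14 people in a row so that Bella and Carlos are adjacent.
Treat as block: (14-1)! × 2! = 6227020800 × 2 = 12454041600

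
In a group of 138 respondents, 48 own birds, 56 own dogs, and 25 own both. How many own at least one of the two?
|A∪B| = |A| + |B| - |A∩B| = 48 + 56 - 25 = 79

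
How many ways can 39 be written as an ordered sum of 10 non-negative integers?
C(39+10-1, 10-1) = C(48, 9) = 1677106640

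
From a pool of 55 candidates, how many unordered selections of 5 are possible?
C(55,5) = 55!/(5!×50!) = 3478761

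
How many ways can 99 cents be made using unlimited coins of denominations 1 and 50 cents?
Coefficient of x^99 in 1/(1-x^1) · 1/(1-x^50). Use j coins of 50 for j = 0..⌊99/50⌋ = 1, the rest in 1s: 1 + 1 = 2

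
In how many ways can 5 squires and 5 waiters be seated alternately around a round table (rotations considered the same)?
Fix one of the squires: (5-1)! ways for the remaining squires, × 5! ways for the waiters = 24 × 120 = 2880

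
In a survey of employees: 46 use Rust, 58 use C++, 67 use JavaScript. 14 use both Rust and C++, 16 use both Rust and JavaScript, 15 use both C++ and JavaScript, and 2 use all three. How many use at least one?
|A∪B∪C| = 46+58+67-14-16-15+2 = 128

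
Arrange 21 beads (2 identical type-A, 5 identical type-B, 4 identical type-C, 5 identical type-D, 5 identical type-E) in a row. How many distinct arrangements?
21! / (2! × 5! × 4! × 5! × 5!) = 615969113760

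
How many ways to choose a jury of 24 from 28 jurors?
C(28,24) = 28!/(24!×4!) = 20475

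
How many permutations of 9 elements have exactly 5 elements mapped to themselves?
Choose the 5 fixed points C(9,5) = 126, derange the rest: !4 = Σ_{j=0}^{4} (-1)^j·4!/j! = 24 - 24 + 12 - 4 + 1 = 9. Product = 126 × 9 = 1134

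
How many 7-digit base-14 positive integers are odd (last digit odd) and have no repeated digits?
Last∈{1,3,5,7,9,11,13}. Last=0: 0. Last nonzero: 7×12×P(12,5) = 7983360. Total = 7983360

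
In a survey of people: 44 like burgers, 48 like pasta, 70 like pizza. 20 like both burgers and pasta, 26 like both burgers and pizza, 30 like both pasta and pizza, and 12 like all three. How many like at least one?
|A∪B∪C| = 44+48+70-20-26-30+12 = 98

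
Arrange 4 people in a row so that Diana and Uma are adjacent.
Treat as block: (4-1)! × 2! = 6 × 2 = 12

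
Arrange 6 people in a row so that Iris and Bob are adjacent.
Treat as block: (6-1)! × 2! = 120 × 2 = 240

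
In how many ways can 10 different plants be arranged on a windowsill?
10! = 3628800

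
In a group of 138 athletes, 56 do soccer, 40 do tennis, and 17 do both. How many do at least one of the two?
|A∪B| = |A| + |B| - |A∩B| = 56 + 40 - 17 = 79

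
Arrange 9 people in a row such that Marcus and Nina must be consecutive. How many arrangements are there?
Treat the 2 as one block: (9-2+1)! × 2! = 40320 × 2 = 80640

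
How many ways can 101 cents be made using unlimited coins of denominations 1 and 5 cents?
Coefficient of x^101 in 1/(1-x^1) · 1/(1-x^5). Use j coins of 5 for j = 0..⌊101/5⌋ = 20, the rest in 1s: 20 + 1 = 21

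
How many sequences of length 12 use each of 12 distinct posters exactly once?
12! = 479001600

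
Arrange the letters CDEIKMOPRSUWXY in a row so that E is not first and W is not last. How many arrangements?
By inclusion-exclusion: 14! - 2×(14-1)! + (14-2)! = 87178291200 - 12454041600 + 479001600 = 75203251200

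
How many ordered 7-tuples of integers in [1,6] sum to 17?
Coefficient of x^17 in (x + x² + ... + x^6)^7. By inclusion-exclusion on dice exceeding 6: Σ_j (-1)^j C(7,j)·C(17-1-6j, 6) = C(7,0)·C(16,6) - C(7,1)·C(10,6) = 1·8008 - 7·210 = 6538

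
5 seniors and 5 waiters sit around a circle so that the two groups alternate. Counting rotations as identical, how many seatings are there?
Fix one of the seniors: (5-1)! ways for the remaining seniors, × 5! ways for the waiters = 24 × 120 = 2880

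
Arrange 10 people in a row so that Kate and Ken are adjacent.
Treat as block: (10-1)! × 2! = 362880 × 2 = 725760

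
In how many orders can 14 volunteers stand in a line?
14! = 87178291200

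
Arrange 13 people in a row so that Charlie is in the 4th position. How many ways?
Fix one position: (13-1)! = 479001600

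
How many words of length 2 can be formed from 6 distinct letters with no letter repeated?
P(6,2) = 6!/(6-2)! = 30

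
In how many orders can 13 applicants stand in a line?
13! = 6227020800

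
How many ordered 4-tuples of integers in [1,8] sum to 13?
Coefficient of x^13 in (x + x² + ... + x^8)^4. By inclusion-exclusion on dice exceeding 8: Σ_j (-1)^j C(4,j)·C(13-1-8j, 3) = C(4,0)·C(12,3) - C(4,1)·C(4,3) = 1·220 - 4·4 = 204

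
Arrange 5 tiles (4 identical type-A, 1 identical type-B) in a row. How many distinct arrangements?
5! / (4! × 1!) = 5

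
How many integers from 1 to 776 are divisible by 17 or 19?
⌊776/17⌋ + ⌊776/19⌋ - ⌊776/323⌋ = 45 + 40 - 2 = 83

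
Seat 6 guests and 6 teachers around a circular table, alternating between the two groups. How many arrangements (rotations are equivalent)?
Fix one of the guests: (6-1)! ways for the remaining guests, × 6! ways for the teachers = 120 × 720 = 86400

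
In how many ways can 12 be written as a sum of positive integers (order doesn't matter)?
Pentagonal recurrence p(n) = p(n-1) + p(n-2) - p(n-5) - p(n-7) + p(n-12) + p(n-15) - ... gives p(0..11) = 1, 1, 2, 3, 5, 7, 11, 15, 22, 30, 42, 56. p(12) = p(11) + p(10) - p(7) - p(5) + p(0) = 56 + 42 - 15 - 7 + 1 = 77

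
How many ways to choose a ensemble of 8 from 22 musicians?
C(22,8) = 22!/(8!×14!) = 319770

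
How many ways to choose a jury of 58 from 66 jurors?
C(66,58) = 66!/(58!×8!) = 5743572120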